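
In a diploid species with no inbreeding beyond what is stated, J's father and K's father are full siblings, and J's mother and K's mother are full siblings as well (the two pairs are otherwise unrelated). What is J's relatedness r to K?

0.25

Independent pedigree routes through distinct common ancestors add.
J and K are related in two ways: first cousins through their fathers (r = 1/8) and first cousins through their mothers (r = 1/8) — i.e. double first cousins.
r = 1/8 + 1/8 = 0.25.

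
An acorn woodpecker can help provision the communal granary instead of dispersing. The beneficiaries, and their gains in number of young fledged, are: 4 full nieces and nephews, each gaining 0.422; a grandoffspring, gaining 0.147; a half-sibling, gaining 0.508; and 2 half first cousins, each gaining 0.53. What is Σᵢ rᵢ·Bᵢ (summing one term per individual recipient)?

r to a full niece or nephew = 0.25 (full aunt/uncle↔niece/nephew: two paths of length 3 through the shared grandparent pair: r = 2·(1/2)^3 = 1/4).
r to a grandoffspring = 1/4 (two parent–offspring links: r = (1/2)^2 = 1/4).
r to a half-sibling = 1/4 (half-sibs share one parent — one path of length 2: r = (1/2)^2 = 1/4).
r to a half first cousin = 0.0625 (half first cousins share one grandparent — one path of length 4: r = (1/2)^4 = 1/16).
Summing one r·B term per recipient: 4·0.25·0.422 + 1·0.25·0.147 + 1·0.25·0.508 + 2·0.0625·0.53 = 0.652.

0.652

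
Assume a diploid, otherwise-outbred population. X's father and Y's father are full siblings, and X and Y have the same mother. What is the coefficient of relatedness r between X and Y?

0.375

Independent pedigree routes through distinct common ancestors add.
X and Y are related in two ways: first cousins through their fathers (r = 1/8) and half-sibs through their shared mother (r = 1/4).
r = 1/8 + 1/4 = 0.375.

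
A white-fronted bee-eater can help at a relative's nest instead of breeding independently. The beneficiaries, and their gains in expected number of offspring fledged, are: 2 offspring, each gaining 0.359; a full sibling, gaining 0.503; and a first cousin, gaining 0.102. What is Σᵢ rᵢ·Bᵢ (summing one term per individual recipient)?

0.62325

r to an offspring = 0.5 (one parent–offspring link: r = (1/2)^1 = 1/2).
r to a full sibling = 1/2 (full sibs share both parents — two paths of length 2: r = 2·(1/2)^2 = 1/2).
r to a first cousin = 0.125 (first cousins share one grandparent pair — two paths of length 4: r = 2·(1/2)^4 = 1/8).
Summing one r·B term per recipient: 2·0.5·0.359 + 1·0.5·0.503 + 1·0.125·0.102 = 0.62325.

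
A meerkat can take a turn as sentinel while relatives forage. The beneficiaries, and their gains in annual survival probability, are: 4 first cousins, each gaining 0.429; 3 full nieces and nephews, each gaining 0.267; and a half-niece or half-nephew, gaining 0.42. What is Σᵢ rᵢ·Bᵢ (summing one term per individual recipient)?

0.46725

r to a first cousin = 0.125 (first cousins share one grandparent pair — two paths of length 4: r = 2·(1/2)^4 = 1/8).
r to a full niece or nephew = 0.25 (full aunt/uncle↔niece/nephew: two paths of length 3 through the shared grandparent pair: r = 2·(1/2)^3 = 1/4).
r to a half-niece or half-nephew = 1/8 (half-aunt/uncle↔niece/nephew: one path of length 3: r = (1/2)^3 = 1/8).
Summing one r·B term per recipient: 4·0.125·0.429 + 3·0.25·0.267 + 1·0.125·0.42 = 0.46725.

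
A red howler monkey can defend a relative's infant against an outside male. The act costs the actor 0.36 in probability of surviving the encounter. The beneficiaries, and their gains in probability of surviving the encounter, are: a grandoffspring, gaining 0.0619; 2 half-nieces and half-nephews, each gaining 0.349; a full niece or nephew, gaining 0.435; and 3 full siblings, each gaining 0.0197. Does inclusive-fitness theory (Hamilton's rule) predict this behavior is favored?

No

Hamilton's rule: the trait is favored when the sum of r·B over every recipient exceeds the actor's cost C.
r to a grandoffspring = 1/4 (two parent–offspring links: r = (1/2)^2 = 1/4).
r to a half-niece or half-nephew = 1/8 (half-aunt/uncle↔niece/nephew: one path of length 3: r = (1/2)^3 = 1/8).
r to a full niece or nephew = 1/4 (full aunt/uncle↔niece/nephew: two paths of length 3 through the shared grandparent pair: r = 2·(1/2)^3 = 1/4).
r to a full sibling = 0.5 (full sibs share both parents — two paths of length 2: r = 2·(1/2)^2 = 1/2).
Summing one r·B term per recipient: 1·0.25·0.0619 + 2·0.125·0.349 + 1·0.25·0.435 + 3·0.5·0.0197 = 0.241025.
0.241025 < 0.36: the indirect benefit is less than the cost.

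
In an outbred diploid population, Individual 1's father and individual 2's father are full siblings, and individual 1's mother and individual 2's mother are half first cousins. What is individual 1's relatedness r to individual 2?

0.140625

Wright's path rule: contributions from independent ancestry routes add.
Individual 1 and individual 2 are related in two ways: first cousins through their fathers (r = 1/8) and half second cousins through their mothers (r = 1/64).
r = 1/8 + 1/64 = 9/64 = 0.140625.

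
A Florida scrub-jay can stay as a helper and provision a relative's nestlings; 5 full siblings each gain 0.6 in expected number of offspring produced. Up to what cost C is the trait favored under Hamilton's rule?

1.5

r to a full sibling = 1/2 (full sibs share both parents — two paths of length 2: r = 2·(1/2)^2 = 1/2).
Hamilton's rule: n·r·B > C, so the trait is favored while C < n·r·B = 5·0.5·0.6 = 1.5.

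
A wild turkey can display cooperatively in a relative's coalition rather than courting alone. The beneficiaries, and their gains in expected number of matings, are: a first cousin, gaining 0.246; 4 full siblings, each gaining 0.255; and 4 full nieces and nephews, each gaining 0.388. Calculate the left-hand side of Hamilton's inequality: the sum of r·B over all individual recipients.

0.92875

r to a first cousin = 0.125 (first cousins share one grandparent pair — two paths of length 4: r = 2·(1/2)^4 = 1/8).
r to a full sibling = 1/2 (full sibs share both parents — two paths of length 2: r = 2·(1/2)^2 = 1/2).
r to a full niece or nephew = 0.25 (full aunt/uncle↔niece/nephew: two paths of length 3 through the shared grandparent pair: r = 2·(1/2)^3 = 1/4).
Summing one r·B term per recipient: 1·0.125·0.246 + 4·0.5·0.255 + 4·0.25·0.388 = 0.92875.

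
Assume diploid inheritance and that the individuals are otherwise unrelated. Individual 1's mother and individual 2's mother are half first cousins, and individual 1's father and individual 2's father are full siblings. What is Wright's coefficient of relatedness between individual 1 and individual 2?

0.140625

Independent pedigree routes through distinct common ancestors add.
Individual 1 and individual 2 are related in two ways: half second cousins through their mothers (r = 1/64) and first cousins through their fathers (r = 1/8).
r = 1/64 + 1/8 = 0.140625.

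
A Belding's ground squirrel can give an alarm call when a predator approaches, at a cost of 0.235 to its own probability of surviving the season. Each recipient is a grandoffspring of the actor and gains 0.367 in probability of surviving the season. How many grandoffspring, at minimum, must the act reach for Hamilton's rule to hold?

3

r to a grandoffspring = 0.25 (two parent–offspring links: r = (1/2)^2 = 1/4).
Hamilton's rule: n·r·B > C  ⇒  n > C/(r·B) = 0.235/(0.25·0.367) = 2.561.
The smallest integer exceeding 2.561 is 3.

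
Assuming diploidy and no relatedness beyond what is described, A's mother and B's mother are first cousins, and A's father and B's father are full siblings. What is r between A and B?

0.15625

Independent pedigree routes through distinct common ancestors add.
A and B are related in two ways: second cousins through their mothers (r = 1/32) and first cousins through their fathers (r = 1/8).
r = 1/32 + 1/8 = 5/32 = 0.15625.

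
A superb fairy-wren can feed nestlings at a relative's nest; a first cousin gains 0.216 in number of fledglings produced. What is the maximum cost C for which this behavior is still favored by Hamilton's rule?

0.027

r to a first cousin = 0.125 (first cousins share one grandparent pair — two paths of length 4: r = 2·(1/2)^4 = 1/8).
Hamilton's rule: n·r·B > C, so the trait is favored while C < n·r·B = 1·0.125·0.216 = 0.027.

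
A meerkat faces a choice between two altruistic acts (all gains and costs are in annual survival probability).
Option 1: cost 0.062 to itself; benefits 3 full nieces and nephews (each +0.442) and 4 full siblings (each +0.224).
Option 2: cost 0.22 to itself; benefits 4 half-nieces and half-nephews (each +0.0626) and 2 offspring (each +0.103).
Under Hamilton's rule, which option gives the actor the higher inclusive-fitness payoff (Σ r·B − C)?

Option 1: r to a full niece or nephew = 0.25.
Option 1: r to a full sibling = 0.5.
Option 1: Σ r·B − C = (3·0.25·0.442 + 4·0.5·0.224) − 0.062 = 0.7175.
Option 2: r to a half-niece or half-nephew = 0.125.
Option 2: r to an offspring = 0.5.
Option 2: Σ r·B − C = (4·0.125·0.0626 + 2·0.5·0.103) − 0.22 = -0.0857.
Option 1 has the higher net inclusive-fitness payoff.

Option 1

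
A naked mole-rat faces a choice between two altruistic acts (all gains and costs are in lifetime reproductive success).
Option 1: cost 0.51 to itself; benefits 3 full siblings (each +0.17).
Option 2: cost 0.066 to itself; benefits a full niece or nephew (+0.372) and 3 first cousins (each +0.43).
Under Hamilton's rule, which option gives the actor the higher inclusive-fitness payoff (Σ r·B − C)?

Option 2

Option 1: r to a full sibling = 0.5.
Option 1: Σ r·B − C = (3·0.5·0.17) − 0.51 = -0.255.
Option 2: r to a full niece or nephew = 0.25.
Option 2: r to a first cousin = 0.125.
Option 2: Σ r·B − C = (1·0.25·0.372 + 3·0.125·0.43) − 0.066 = 0.18825.
Option 2 has the higher net inclusive-fitness payoff.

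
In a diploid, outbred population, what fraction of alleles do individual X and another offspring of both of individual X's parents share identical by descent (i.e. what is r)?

0.5

Each parent–offspring link contributes a factor of 1/2, and independent paths through distinct common ancestors add.
Full sibs share both parents — two paths of length 2: r = 2·(1/2)^2 = 1/2.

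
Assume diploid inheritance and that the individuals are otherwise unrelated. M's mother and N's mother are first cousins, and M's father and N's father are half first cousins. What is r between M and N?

Independent pedigree routes through distinct common ancestors add.
M and N are related in two ways: second cousins through their mothers (r = 1/32) and half second cousins through their fathers (r = 1/64).
r = 1/32 + 1/64 = 0.046875.

0.046875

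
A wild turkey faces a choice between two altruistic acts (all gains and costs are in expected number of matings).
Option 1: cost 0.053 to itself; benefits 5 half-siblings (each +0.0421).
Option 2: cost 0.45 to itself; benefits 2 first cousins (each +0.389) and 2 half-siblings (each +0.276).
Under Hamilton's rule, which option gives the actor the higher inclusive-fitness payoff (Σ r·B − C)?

Option 1

Option 1: r to a half-sibling = 0.25.
Option 1: Σ r·B − C = (5·0.25·0.0421) − 0.053 = -0.000375.
Option 2: r to a first cousin = 0.125.
Option 2: r to a half-sibling = 0.25.
Option 2: Σ r·B − C = (2·0.125·0.389 + 2·0.25·0.276) − 0.45 = -0.21475.
Option 1 has the higher net inclusive-fitness payoff.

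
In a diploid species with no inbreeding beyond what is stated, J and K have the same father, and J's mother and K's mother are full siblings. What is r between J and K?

Wright's path rule: contributions from independent ancestry routes add.
J and K are related in two ways: half-sibs through their shared father (r = 1/4) and first cousins through their mothers (r = 1/8).
r = 1/4 + 1/8 = 3/8 = 0.375.

0.375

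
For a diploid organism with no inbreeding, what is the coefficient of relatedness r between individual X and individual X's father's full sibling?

Each parent–offspring link contributes a factor of 1/2, and independent paths through distinct common ancestors add.
Full aunt/uncle↔niece/nephew: two paths of length 3 through the shared grandparent pair: r = 2·(1/2)^3 = 1/4.

0.25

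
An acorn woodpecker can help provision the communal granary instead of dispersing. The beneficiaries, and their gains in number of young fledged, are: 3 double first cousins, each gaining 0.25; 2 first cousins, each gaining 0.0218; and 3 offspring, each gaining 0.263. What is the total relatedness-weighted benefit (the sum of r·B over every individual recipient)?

0.58745

r to a double first cousin = 1/4 (double first cousins share both grandparent pairs — four paths of length 4: r = 4·(1/2)^4 = 1/4).
r to a first cousin = 1/8 (first cousins share one grandparent pair — two paths of length 4: r = 2·(1/2)^4 = 1/8).
r to an offspring = 1/2 (one parent–offspring link: r = (1/2)^1 = 1/2).
Summing one r·B term per recipient: 3·0.25·0.25 + 2·0.125·0.0218 + 3·0.5·0.263 = 0.58745.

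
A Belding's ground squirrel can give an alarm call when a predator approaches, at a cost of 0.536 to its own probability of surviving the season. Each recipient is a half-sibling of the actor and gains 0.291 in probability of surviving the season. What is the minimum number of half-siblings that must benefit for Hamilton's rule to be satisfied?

8

r to a half-sibling = 0.25 (half-sibs share one parent — one path of length 2: r = (1/2)^2 = 1/4).
Hamilton's rule: n·r·B > C  ⇒  n > C/(r·B) = 0.536/(0.25·0.291) = 7.368.
The smallest integer exceeding 7.368 is 8.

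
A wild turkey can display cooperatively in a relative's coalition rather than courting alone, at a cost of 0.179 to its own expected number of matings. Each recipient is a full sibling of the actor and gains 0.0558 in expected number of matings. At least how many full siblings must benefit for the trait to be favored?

7

r to a full sibling = 1/2 (full sibs share both parents — two paths of length 2: r = 2·(1/2)^2 = 1/2).
Hamilton's rule: n·r·B > C  ⇒  n > C/(r·B) = 0.179/(0.5·0.0558) = 6.416.
The smallest integer exceeding 6.416 is 7.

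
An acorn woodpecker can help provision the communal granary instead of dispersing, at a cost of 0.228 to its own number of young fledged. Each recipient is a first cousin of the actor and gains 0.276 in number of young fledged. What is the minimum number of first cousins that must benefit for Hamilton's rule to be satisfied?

r to a first cousin = 0.125 (first cousins share one grandparent pair — two paths of length 4: r = 2·(1/2)^4 = 1/8).
Hamilton's rule: n·r·B > C  ⇒  n > C/(r·B) = 0.228/(0.125·0.276) = 6.609.
The smallest integer exceeding 6.609 is 7.

7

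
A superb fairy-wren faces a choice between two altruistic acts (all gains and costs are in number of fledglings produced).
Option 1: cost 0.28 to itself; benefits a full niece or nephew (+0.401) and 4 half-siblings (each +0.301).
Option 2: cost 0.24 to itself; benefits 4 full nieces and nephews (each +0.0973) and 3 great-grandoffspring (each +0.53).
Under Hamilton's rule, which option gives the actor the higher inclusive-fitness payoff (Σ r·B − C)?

Option 1

Option 1: r to a full niece or nephew = 0.25.
Option 1: r to a half-sibling = 0.25.
Option 1: Σ r·B − C = (1·0.25·0.401 + 4·0.25·0.301) − 0.28 = 0.12125.
Option 2: r to a full niece or nephew = 0.25.
Option 2: r to a great-grandoffspring = 0.125.
Option 2: Σ r·B − C = (4·0.25·0.0973 + 3·0.125·0.53) − 0.24 = 0.05605.
Option 1 has the higher net inclusive-fitness payoff.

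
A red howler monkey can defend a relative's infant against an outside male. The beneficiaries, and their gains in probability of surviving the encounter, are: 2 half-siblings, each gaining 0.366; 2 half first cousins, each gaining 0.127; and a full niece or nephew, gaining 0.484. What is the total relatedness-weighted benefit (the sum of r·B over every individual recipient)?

0.319875

r to a half-sibling = 0.25 (half-sibs share one parent — one path of length 2: r = (1/2)^2 = 1/4).
r to a half first cousin = 1/16 (half first cousins share one grandparent — one path of length 4: r = (1/2)^4 = 1/16).
r to a full niece or nephew = 0.25 (full aunt/uncle↔niece/nephew: two paths of length 3 through the shared grandparent pair: r = 2·(1/2)^3 = 1/4).
Summing one r·B term per recipient: 2·0.25·0.366 + 2·0.0625·0.127 + 1·0.25·0.484 = 0.319875.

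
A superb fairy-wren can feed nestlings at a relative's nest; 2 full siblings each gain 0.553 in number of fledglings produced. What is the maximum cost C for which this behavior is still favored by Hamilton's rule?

0.553

r to a full sibling = 0.5 (full sibs share both parents — two paths of length 2: r = 2·(1/2)^2 = 1/2).
Hamilton's rule: n·r·B > C, so the trait is favored while C < n·r·B = 2·0.5·0.553 = 0.553.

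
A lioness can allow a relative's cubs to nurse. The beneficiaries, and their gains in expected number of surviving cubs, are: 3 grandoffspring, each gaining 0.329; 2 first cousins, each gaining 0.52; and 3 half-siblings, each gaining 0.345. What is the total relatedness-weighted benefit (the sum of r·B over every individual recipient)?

r to a grandoffspring = 0.25 (two parent–offspring links: r = (1/2)^2 = 1/4).
r to a first cousin = 0.125 (first cousins share one grandparent pair — two paths of length 4: r = 2·(1/2)^4 = 1/8).
r to a half-sibling = 0.25 (half-sibs share one parent — one path of length 2: r = (1/2)^2 = 1/4).
Summing one r·B term per recipient: 3·0.25·0.329 + 2·0.125·0.52 + 3·0.25·0.345 = 0.6355.

0.6355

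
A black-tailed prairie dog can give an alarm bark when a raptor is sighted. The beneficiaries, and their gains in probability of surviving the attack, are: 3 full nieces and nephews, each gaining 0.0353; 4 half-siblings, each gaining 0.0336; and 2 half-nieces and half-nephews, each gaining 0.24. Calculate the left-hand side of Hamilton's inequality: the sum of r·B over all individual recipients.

r to a full niece or nephew = 1/4 (full aunt/uncle↔niece/nephew: two paths of length 3 through the shared grandparent pair: r = 2·(1/2)^3 = 1/4).
r to a half-sibling = 1/4 (half-sibs share one parent — one path of length 2: r = (1/2)^2 = 1/4).
r to a half-niece or half-nephew = 1/8 (half-aunt/uncle↔niece/nephew: one path of length 3: r = (1/2)^3 = 1/8).
Summing one r·B term per recipient: 3·0.25·0.0353 + 4·0.25·0.0336 + 2·0.125·0.24 = 0.120075.

0.120075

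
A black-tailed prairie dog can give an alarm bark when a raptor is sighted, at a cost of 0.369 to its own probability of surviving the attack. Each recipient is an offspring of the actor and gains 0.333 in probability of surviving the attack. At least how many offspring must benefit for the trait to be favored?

3

r to an offspring = 0.5 (one parent–offspring link: r = (1/2)^1 = 1/2).
Hamilton's rule: n·r·B > C  ⇒  n > C/(r·B) = 0.369/(0.5·0.333) = 2.216.
The smallest integer exceeding 2.216 is 3.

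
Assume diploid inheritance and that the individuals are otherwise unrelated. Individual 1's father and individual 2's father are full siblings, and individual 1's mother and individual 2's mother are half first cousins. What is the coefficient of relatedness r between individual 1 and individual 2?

Wright's path rule: contributions from independent ancestry routes add.
Individual 1 and individual 2 are related in two ways: first cousins through their fathers (r = 1/8) and half second cousins through their mothers (r = 1/64).
r = 1/8 + 1/64 = 9/64 = 0.140625.

0.140625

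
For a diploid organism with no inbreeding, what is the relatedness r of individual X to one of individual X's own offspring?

Each parent–offspring link contributes a factor of 1/2, and independent paths through distinct common ancestors add.
One parent–offspring link: r = (1/2)^1 = 1/2.

0.5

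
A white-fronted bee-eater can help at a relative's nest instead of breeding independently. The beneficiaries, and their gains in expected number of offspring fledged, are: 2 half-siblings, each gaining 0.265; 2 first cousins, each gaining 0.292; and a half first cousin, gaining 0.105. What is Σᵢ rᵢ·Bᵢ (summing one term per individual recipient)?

0.2120625

r to a half-sibling = 1/4 (half-sibs share one parent — one path of length 2: r = (1/2)^2 = 1/4).
r to a first cousin = 1/8 (first cousins share one grandparent pair — two paths of length 4: r = 2·(1/2)^4 = 1/8).
r to a half first cousin = 1/16 (half first cousins share one grandparent — one path of length 4: r = (1/2)^4 = 1/16).
Summing one r·B term per recipient: 2·0.25·0.265 + 2·0.125·0.292 + 1·0.0625·0.105 = 0.2120625.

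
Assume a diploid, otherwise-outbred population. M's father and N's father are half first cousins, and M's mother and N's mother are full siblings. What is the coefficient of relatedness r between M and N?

With two independent routes of shared ancestry, r is the sum of the two contributions.
M and N are related in two ways: half second cousins through their fathers (r = 1/64) and first cousins through their mothers (r = 1/8).
r = 1/64 + 1/8 = 9/64 = 0.140625.

0.140625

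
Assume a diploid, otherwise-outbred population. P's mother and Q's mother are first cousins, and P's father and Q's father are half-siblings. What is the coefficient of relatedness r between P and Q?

Wright's path rule: contributions from independent ancestry routes add.
P and Q are related in two ways: second cousins through their mothers (r = 1/32) and half first cousins through their fathers (r = 1/16).
r = 1/32 + 1/16 = 3/32 = 0.09375.

0.09375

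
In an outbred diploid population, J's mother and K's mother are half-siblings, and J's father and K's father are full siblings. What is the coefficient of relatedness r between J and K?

Independent pedigree routes through distinct common ancestors add.
J and K are related in two ways: half first cousins through their mothers (r = 1/16) and first cousins through their fathers (r = 1/8).
r = 1/16 + 1/8 = 3/16 = 0.1875.

0.1875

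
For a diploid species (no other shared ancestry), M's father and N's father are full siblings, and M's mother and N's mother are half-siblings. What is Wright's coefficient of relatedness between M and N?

0.1875

With two independent routes of shared ancestry, r is the sum of the two contributions.
M and N are related in two ways: first cousins through their fathers (r = 1/8) and half first cousins through their mothers (r = 1/16).
r = 1/8 + 1/16 = 0.1875.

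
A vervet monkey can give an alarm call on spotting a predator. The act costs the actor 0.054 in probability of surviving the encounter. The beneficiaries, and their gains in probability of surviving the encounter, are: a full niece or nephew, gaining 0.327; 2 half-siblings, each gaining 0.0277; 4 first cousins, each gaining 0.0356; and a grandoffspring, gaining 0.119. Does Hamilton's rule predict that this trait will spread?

Hamilton's rule: the trait is favored when the sum of r·B over every recipient exceeds the actor's cost C.
r to a full niece or nephew = 1/4 (full aunt/uncle↔niece/nephew: two paths of length 3 through the shared grandparent pair: r = 2·(1/2)^3 = 1/4).
r to a half-sibling = 0.25 (half-sibs share one parent — one path of length 2: r = (1/2)^2 = 1/4).
r to a first cousin = 0.125 (first cousins share one grandparent pair — two paths of length 4: r = 2·(1/2)^4 = 1/8).
r to a grandoffspring = 0.25 (two parent–offspring links: r = (1/2)^2 = 1/4).
Summing one r·B term per recipient: 1·0.25·0.327 + 2·0.25·0.0277 + 4·0.125·0.0356 + 1·0.25·0.119 = 0.14315.
0.14315 > 0.054: the indirect benefit exceeds the cost.

Yes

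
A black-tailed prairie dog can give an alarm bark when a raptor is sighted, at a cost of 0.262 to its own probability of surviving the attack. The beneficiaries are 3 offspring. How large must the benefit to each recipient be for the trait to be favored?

0.1747

r to an offspring = 0.5 (one parent–offspring link: r = (1/2)^1 = 1/2).
Hamilton's rule with n recipients of equal r: n·r·B > C, so B > C/(n·r) = 0.262/(3·0.5) = 0.1747.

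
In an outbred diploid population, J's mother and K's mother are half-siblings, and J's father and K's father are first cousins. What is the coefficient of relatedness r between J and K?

With two independent routes of shared ancestry, r is the sum of the two contributions.
J and K are related in two ways: half first cousins through their mothers (r = 1/16) and second cousins through their fathers (r = 1/32).
r = 1/16 + 1/32 = 3/32 = 0.09375.

0.09375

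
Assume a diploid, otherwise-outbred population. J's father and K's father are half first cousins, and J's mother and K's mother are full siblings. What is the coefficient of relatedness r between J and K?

0.140625

Wright's path rule: contributions from independent ancestry routes add.
J and K are related in two ways: half second cousins through their fathers (r = 1/64) and first cousins through their mothers (r = 1/8).
r = 1/64 + 1/8 = 0.140625.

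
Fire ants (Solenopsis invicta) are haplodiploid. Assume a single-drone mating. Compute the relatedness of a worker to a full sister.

0.75

Haplodiploid full sisters inherit their father's entire haploid genome identically (contributing 1/2) and on average half of their mother's contribution (1/2 · 1/2 = 1/4); r = 1/2 + 1/4 = 3/4.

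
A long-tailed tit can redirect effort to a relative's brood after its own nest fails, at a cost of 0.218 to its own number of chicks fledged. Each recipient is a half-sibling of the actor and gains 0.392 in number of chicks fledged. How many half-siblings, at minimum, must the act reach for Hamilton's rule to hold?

r to a half-sibling = 0.25 (half-sibs share one parent — one path of length 2: r = (1/2)^2 = 1/4).
Hamilton's rule: n·r·B > C  ⇒  n > C/(r·B) = 0.218/(0.25·0.392) = 2.224.
The smallest integer exceeding 2.224 is 3.

3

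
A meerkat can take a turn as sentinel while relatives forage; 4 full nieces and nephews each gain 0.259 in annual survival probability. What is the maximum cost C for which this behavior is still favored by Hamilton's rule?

0.259

r to a full niece or nephew = 1/4 (full aunt/uncle↔niece/nephew: two paths of length 3 through the shared grandparent pair: r = 2·(1/2)^3 = 1/4).
Hamilton's rule: n·r·B > C, so the trait is favored while C < n·r·B = 4·0.25·0.259 = 0.259.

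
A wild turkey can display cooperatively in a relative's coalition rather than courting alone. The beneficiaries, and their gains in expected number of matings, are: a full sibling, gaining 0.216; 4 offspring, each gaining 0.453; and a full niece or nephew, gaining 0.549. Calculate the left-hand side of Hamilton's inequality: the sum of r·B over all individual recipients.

1.15125

r to a full sibling = 0.5 (full sibs share both parents — two paths of length 2: r = 2·(1/2)^2 = 1/2).
r to an offspring = 0.5 (one parent–offspring link: r = (1/2)^1 = 1/2).
r to a full niece or nephew = 1/4 (full aunt/uncle↔niece/nephew: two paths of length 3 through the shared grandparent pair: r = 2·(1/2)^3 = 1/4).
Summing one r·B term per recipient: 1·0.5·0.216 + 4·0.5·0.453 + 1·0.25·0.549 = 1.15125.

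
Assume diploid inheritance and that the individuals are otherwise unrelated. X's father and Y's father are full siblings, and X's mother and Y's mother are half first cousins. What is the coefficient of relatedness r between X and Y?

With two independent routes of shared ancestry, r is the sum of the two contributions.
X and Y are related in two ways: first cousins through their fathers (r = 1/8) and half second cousins through their mothers (r = 1/64).
r = 1/8 + 1/64 = 9/64 = 0.140625.

0.140625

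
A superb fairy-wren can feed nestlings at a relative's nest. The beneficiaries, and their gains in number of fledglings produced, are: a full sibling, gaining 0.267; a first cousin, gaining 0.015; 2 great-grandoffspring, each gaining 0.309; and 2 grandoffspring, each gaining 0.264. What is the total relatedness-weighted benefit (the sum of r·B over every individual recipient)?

r to a full sibling = 0.5 (full sibs share both parents — two paths of length 2: r = 2·(1/2)^2 = 1/2).
r to a first cousin = 1/8 (first cousins share one grandparent pair — two paths of length 4: r = 2·(1/2)^4 = 1/8).
r to a great-grandoffspring = 1/8 (three parent–offspring links: r = (1/2)^3 = 1/8).
r to a grandoffspring = 1/4 (two parent–offspring links: r = (1/2)^2 = 1/4).
Summing one r·B term per recipient: 1·0.5·0.267 + 1·0.125·0.015 + 2·0.125·0.309 + 2·0.25·0.264 = 0.344625.

0.344625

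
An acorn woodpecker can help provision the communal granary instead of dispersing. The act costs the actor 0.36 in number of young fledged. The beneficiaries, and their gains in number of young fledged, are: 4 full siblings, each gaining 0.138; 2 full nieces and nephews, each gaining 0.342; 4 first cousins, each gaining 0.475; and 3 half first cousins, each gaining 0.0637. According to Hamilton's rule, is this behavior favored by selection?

Yes

Hamilton's rule: the trait is favored when the sum of r·B over every recipient exceeds the actor's cost C.
r to a full sibling = 1/2 (full sibs share both parents — two paths of length 2: r = 2·(1/2)^2 = 1/2).
r to a full niece or nephew = 1/4 (full aunt/uncle↔niece/nephew: two paths of length 3 through the shared grandparent pair: r = 2·(1/2)^3 = 1/4).
r to a first cousin = 0.125 (first cousins share one grandparent pair — two paths of length 4: r = 2·(1/2)^4 = 1/8).
r to a half first cousin = 1/16 (half first cousins share one grandparent — one path of length 4: r = (1/2)^4 = 1/16).
Summing one r·B term per recipient: 4·0.5·0.138 + 2·0.25·0.342 + 4·0.125·0.475 + 3·0.0625·0.0637 = 0.69644375.
0.69644375 > 0.36: the indirect benefit exceeds the cost.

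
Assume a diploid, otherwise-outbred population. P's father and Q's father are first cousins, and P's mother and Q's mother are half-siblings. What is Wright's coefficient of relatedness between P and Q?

0.09375

With two independent routes of shared ancestry, r is the sum of the two contributions.
P and Q are related in two ways: second cousins through their fathers (r = 1/32) and half first cousins through their mothers (r = 1/16).
r = 1/32 + 1/16 = 3/32 = 0.09375.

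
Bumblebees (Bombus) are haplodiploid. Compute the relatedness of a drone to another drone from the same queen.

0.5

Haploid brothers each carry a random half of the queen's diploid genome, so on average they share half: r = 1/2.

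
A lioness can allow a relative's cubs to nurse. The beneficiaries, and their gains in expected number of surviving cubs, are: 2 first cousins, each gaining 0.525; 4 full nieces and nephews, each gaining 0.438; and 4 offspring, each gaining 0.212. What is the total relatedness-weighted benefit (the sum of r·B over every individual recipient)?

r to a first cousin = 0.125 (first cousins share one grandparent pair — two paths of length 4: r = 2·(1/2)^4 = 1/8).
r to a full niece or nephew = 0.25 (full aunt/uncle↔niece/nephew: two paths of length 3 through the shared grandparent pair: r = 2·(1/2)^3 = 1/4).
r to an offspring = 0.5 (one parent–offspring link: r = (1/2)^1 = 1/2).
Summing one r·B term per recipient: 2·0.125·0.525 + 4·0.25·0.438 + 4·0.5·0.212 = 0.99325.

0.99325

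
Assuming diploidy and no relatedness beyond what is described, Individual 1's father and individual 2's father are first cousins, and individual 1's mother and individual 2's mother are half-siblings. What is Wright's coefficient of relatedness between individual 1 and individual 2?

0.09375

With two independent routes of shared ancestry, r is the sum of the two contributions.
Individual 1 and individual 2 are related in two ways: second cousins through their fathers (r = 1/32) and half first cousins through their mothers (r = 1/16).
r = 1/32 + 1/16 = 0.09375.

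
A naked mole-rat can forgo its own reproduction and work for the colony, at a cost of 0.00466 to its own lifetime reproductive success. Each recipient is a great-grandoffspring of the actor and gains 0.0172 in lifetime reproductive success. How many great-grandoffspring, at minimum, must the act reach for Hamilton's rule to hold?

3

r to a great-grandoffspring = 1/8 (three parent–offspring links: r = (1/2)^3 = 1/8).
Hamilton's rule: n·r·B > C  ⇒  n > C/(r·B) = 0.00466/(0.125·0.0172) = 2.167.
The smallest integer exceeding 2.167 is 3.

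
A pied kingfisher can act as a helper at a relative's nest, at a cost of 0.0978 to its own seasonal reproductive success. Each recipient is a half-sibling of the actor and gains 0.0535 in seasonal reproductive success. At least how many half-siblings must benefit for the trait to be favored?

8

r to a half-sibling = 0.25 (half-sibs share one parent — one path of length 2: r = (1/2)^2 = 1/4).
Hamilton's rule: n·r·B > C  ⇒  n > C/(r·B) = 0.0978/(0.25·0.0535) = 7.312.
The smallest integer exceeding 7.312 is 8.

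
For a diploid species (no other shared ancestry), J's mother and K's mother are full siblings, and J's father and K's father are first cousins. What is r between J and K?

0.15625

With two independent routes of shared ancestry, r is the sum of the two contributions.
J and K are related in two ways: first cousins through their mothers (r = 1/8) and second cousins through their fathers (r = 1/32).
r = 1/8 + 1/32 = 0.15625.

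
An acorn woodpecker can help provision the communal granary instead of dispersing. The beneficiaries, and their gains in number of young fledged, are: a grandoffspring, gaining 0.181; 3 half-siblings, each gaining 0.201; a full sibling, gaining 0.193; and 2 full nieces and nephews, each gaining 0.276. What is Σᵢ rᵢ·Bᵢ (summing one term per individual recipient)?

r to a grandoffspring = 0.25 (two parent–offspring links: r = (1/2)^2 = 1/4).
r to a half-sibling = 0.25 (half-sibs share one parent — one path of length 2: r = (1/2)^2 = 1/4).
r to a full sibling = 0.5 (full sibs share both parents — two paths of length 2: r = 2·(1/2)^2 = 1/2).
r to a full niece or nephew = 1/4 (full aunt/uncle↔niece/nephew: two paths of length 3 through the shared grandparent pair: r = 2·(1/2)^3 = 1/4).
Summing one r·B term per recipient: 1·0.25·0.181 + 3·0.25·0.201 + 1·0.5·0.193 + 2·0.25·0.276 = 0.4305.

0.4305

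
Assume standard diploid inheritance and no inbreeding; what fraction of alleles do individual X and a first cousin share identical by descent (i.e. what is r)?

0.125

Each parent–offspring link contributes a factor of 1/2, and independent paths through distinct common ancestors add.
First cousins share one grandparent pair — two paths of length 4: r = 2·(1/2)^4 = 1/8.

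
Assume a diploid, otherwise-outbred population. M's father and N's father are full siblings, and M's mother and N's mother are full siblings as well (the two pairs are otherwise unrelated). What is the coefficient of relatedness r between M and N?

Wright's path rule: contributions from independent ancestry routes add.
M and N are related in two ways: first cousins through their fathers (r = 1/8) and first cousins through their mothers (r = 1/8) — i.e. double first cousins.
r = 1/8 + 1/8 = 1/4 = 0.25.

0.25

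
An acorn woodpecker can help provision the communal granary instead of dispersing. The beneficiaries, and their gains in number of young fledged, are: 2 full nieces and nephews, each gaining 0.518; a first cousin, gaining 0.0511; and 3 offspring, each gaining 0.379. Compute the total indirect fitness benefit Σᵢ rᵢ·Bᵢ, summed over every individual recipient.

0.8338875

r to a full niece or nephew = 1/4 (full aunt/uncle↔niece/nephew: two paths of length 3 through the shared grandparent pair: r = 2·(1/2)^3 = 1/4).
r to a first cousin = 0.125 (first cousins share one grandparent pair — two paths of length 4: r = 2·(1/2)^4 = 1/8).
r to an offspring = 0.5 (one parent–offspring link: r = (1/2)^1 = 1/2).
Summing one r·B term per recipient: 2·0.25·0.518 + 1·0.125·0.0511 + 3·0.5·0.379 = 0.8338875.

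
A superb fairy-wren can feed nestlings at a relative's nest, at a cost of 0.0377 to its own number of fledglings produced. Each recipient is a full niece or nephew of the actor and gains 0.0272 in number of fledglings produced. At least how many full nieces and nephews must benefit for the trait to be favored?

6

r to a full niece or nephew = 0.25 (full aunt/uncle↔niece/nephew: two paths of length 3 through the shared grandparent pair: r = 2·(1/2)^3 = 1/4).
Hamilton's rule: n·r·B > C  ⇒  n > C/(r·B) = 0.0377/(0.25·0.0272) = 5.544.
The smallest integer exceeding 5.544 is 6.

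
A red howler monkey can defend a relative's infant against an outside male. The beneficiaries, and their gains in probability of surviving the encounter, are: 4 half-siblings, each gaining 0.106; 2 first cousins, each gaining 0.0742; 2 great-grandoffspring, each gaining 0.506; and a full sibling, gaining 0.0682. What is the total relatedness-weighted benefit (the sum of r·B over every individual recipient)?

0.28515

r to a half-sibling = 1/4 (half-sibs share one parent — one path of length 2: r = (1/2)^2 = 1/4).
r to a first cousin = 1/8 (first cousins share one grandparent pair — two paths of length 4: r = 2·(1/2)^4 = 1/8).
r to a great-grandoffspring = 1/8 (three parent–offspring links: r = (1/2)^3 = 1/8).
r to a full sibling = 1/2 (full sibs share both parents — two paths of length 2: r = 2·(1/2)^2 = 1/2).
Summing one r·B term per recipient: 4·0.25·0.106 + 2·0.125·0.0742 + 2·0.125·0.506 + 1·0.5·0.0682 = 0.28515.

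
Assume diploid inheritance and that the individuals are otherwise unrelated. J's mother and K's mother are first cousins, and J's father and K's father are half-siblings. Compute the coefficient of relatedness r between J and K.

0.09375

Wright's path rule: contributions from independent ancestry routes add.
J and K are related in two ways: second cousins through their mothers (r = 1/32) and half first cousins through their fathers (r = 1/16).
r = 1/32 + 1/16 = 0.09375.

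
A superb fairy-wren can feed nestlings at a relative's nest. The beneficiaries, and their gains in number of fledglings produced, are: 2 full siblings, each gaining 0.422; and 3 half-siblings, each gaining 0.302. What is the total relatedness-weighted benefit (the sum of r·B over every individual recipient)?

0.6485

r to a full sibling = 1/2 (full sibs share both parents — two paths of length 2: r = 2·(1/2)^2 = 1/2).
r to a half-sibling = 0.25 (half-sibs share one parent — one path of length 2: r = (1/2)^2 = 1/4).
Summing one r·B term per recipient: 2·0.5·0.422 + 3·0.25·0.302 = 0.6485.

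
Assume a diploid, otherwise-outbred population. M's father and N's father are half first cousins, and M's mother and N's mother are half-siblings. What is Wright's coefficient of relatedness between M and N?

Relatedness sums over independent paths through distinct common ancestors.
M and N are related in two ways: half second cousins through their fathers (r = 1/64) and half first cousins through their mothers (r = 1/16).
r = 1/64 + 1/16 = 5/64 = 0.078125.

0.078125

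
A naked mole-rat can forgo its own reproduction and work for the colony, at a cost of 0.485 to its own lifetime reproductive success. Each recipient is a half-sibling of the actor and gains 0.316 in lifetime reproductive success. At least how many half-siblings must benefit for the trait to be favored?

7

r to a half-sibling = 1/4 (half-sibs share one parent — one path of length 2: r = (1/2)^2 = 1/4).
Hamilton's rule: n·r·B > C  ⇒  n > C/(r·B) = 0.485/(0.25·0.316) = 6.139.
The smallest integer exceeding 6.139 is 7.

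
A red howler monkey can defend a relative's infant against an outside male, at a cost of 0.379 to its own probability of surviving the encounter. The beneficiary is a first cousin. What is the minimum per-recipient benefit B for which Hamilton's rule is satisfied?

r to a first cousin = 1/8 (first cousins share one grandparent pair — two paths of length 4: r = 2·(1/2)^4 = 1/8).
Hamilton's rule with n recipients of equal r: n·r·B > C, so B > C/(n·r) = 0.379/(1·0.125) = 3.032.

3.032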